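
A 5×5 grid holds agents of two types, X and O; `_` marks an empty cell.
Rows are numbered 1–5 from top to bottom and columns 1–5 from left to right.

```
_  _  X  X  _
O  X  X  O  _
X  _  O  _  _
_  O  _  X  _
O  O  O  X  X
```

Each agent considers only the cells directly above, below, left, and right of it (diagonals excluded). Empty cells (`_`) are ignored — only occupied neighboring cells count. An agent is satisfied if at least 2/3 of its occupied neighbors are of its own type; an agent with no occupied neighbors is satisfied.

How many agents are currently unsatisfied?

8

(1,3)X 2/2 satisfied
(1,4)X 1/2 not
(2,1)O 0/2 not
(2,2)X 1/2 not
(2,3)X 2/4 not
(2,4)O 0/2 not
(3,1)X 0/1 not
(3,3)O 0/1 not
(4,2)O 1/1 satisfied
(4,4)X 1/1 satisfied
(5,1)O 1/1 satisfied
(5,2)O 3/3 satisfied
(5,3)O 1/2 not
(5,4)X 2/3 satisfied
(5,5)X 1/1 satisfied
Unsatisfied: (1,4), (2,1), (2,2), (2,3), (2,4), (3,1), (3,3), (5,3) — 8 in total.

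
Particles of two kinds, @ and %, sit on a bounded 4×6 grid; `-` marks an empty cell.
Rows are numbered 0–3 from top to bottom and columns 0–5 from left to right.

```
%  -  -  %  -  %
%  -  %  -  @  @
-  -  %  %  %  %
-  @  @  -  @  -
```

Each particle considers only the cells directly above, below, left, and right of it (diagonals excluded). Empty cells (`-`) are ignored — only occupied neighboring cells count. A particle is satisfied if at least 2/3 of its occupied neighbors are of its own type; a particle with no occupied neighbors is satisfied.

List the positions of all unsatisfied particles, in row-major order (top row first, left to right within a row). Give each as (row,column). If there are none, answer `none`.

(0,0)% 1/1 ok
(0,3)% 0/0 ok
(0,5)% 0/1 unhappy
(1,0)% 1/1 ok
(1,2)% 1/1 ok
(1,4)@ 1/2 unhappy
(1,5)@ 1/3 unhappy
(2,2)% 2/3 ok
(2,3)% 2/2 ok
(2,4)% 2/4 unhappy
(2,5)% 1/2 unhappy
(3,1)@ 1/1 ok
(3,2)@ 1/2 unhappy
(3,4)@ 0/1 unhappy

(0,5), (1,4), (1,5), (2,4), (2,5), (3,2), (3,4)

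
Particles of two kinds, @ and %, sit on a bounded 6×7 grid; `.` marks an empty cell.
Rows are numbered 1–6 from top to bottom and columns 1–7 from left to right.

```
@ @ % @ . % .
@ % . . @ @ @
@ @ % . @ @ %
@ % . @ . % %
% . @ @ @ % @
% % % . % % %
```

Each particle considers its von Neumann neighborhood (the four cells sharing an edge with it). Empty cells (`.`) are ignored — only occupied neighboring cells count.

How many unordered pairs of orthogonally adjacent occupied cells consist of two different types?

19

Scan each occupied cell's neighbors to the right and below so each pair is counted once.
Row 1: @(1,1)–@(1,2)= @(1,1)–@(2,1)= @(1,2)–%(1,3)≠ @(1,2)–%(2,2)≠ %(1,3)–@(1,4)≠ %(1,6)–@(2,6)≠  → 4/6 unlike.
Row 2: @(2,1)–%(2,2)≠ @(2,1)–@(3,1)= %(2,2)–@(3,2)≠ @(2,5)–@(2,6)= @(2,5)–@(3,5)= @(2,6)–@(2,7)= @(2,6)–@(3,6)= @(2,7)–%(3,7)≠  → 3/8 unlike.
Row 3: @(3,1)–@(3,2)= @(3,1)–@(4,1)= @(3,2)–%(3,3)≠ @(3,2)–%(4,2)≠ @(3,5)–@(3,6)= @(3,6)–%(3,7)≠ @(3,6)–%(4,6)≠ %(3,7)–%(4,7)=  → 4/8 unlike.
Row 4: @(4,1)–%(4,2)≠ @(4,1)–%(5,1)≠ @(4,4)–@(5,4)= %(4,6)–%(4,7)= %(4,6)–%(5,6)= %(4,7)–@(5,7)≠  → 3/6 unlike.
Row 5: %(5,1)–%(6,1)= @(5,3)–@(5,4)= @(5,3)–%(6,3)≠ @(5,4)–@(5,5)= @(5,5)–%(5,6)≠ @(5,5)–%(6,5)≠ %(5,6)–@(5,7)≠ %(5,6)–%(6,6)= @(5,7)–%(6,7)≠  → 5/9 unlike.
Row 6: %(6,1)–%(6,2)= %(6,2)–%(6,3)= %(6,5)–%(6,6)= %(6,6)–%(6,7)=  → 0/4 unlike.
Total adjacent occupied pairs: 41; unlike-type pairs: 19.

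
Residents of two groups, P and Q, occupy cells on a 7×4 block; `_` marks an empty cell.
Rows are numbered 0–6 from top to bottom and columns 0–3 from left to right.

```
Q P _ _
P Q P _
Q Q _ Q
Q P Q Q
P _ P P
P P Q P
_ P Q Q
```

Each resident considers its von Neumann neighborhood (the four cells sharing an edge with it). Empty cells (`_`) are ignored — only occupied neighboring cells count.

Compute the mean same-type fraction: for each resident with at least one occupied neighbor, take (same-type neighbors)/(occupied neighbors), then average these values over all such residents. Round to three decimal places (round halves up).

0.424

(0,0)Q 0/2
(0,1)P 0/2
(1,0)P 0/3
(1,1)Q 1/4
(1,2)P 0/1
(2,0)Q 2/3
(2,1)Q 2/3
(2,3)Q 1/1
(3,0)Q 1/3
(3,1)P 0/3
(3,2)Q 1/3
(3,3)Q 2/3
(4,0)P 1/2
(4,2)P 1/3
(4,3)P 2/3
(5,0)P 2/2
(5,1)P 2/3
(5,2)Q 1/4
(5,3)P 1/3
(6,1)P 1/2
(6,2)Q 2/3
(6,3)Q 1/2
Sum over 22 residents: 0/2 + 0/2 + 0/3 + 1/4 + 0/1 + 2/3 + 2/3 + 1/1 + 1/3 + 0/3 + 1/3 + 2/3 + 1/2 + 1/3 + 2/3 + 2/2 + 2/3 + 1/4 + 1/3 + 1/2 + 2/3 + 1/2 = 28/3; mean = 28/3 ÷ 22 = 14/33 = 0.424242… → 0.424.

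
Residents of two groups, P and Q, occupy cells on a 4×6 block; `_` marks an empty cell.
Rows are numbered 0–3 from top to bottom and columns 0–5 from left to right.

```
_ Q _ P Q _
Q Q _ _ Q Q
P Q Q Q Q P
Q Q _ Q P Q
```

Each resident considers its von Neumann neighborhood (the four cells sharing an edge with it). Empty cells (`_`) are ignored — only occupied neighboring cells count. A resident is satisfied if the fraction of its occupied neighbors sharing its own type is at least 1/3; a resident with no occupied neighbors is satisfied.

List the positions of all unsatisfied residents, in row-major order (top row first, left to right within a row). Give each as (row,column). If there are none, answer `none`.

(0,3), (2,0), (2,5), (3,4), (3,5)

(0,1)Q 1/1 satisfied
(0,3)P 0/1 not
(0,4)Q 1/2 satisfied
(1,0)Q 1/2 satisfied
(1,1)Q 3/3 satisfied
(1,4)Q 3/3 satisfied
(1,5)Q 1/2 satisfied
(2,0)P 0/3 not
(2,1)Q 3/4 satisfied
(2,2)Q 2/2 satisfied
(2,3)Q 3/3 satisfied
(2,4)Q 2/4 satisfied
(2,5)P 0/3 not
(3,0)Q 1/2 satisfied
(3,1)Q 2/2 satisfied
(3,3)Q 1/2 satisfied
(3,4)P 0/3 not
(3,5)Q 0/2 not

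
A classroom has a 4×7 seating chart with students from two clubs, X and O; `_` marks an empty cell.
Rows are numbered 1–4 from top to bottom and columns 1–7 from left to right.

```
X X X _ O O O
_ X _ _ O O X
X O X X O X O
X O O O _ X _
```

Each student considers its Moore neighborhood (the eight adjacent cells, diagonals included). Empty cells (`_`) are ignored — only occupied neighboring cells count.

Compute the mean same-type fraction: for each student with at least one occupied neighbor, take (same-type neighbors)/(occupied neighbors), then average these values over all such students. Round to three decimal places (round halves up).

(1,1)X 2/2
(1,2)X 3/3
(1,3)X 2/2
(1,5)O 3/3
(1,6)O 4/5
(1,7)O 2/3
(2,2)X 5/6
(2,5)O 4/6
(2,6)O 6/8
(2,7)X 1/5
(3,1)X 2/4
(3,2)O 2/6
(3,3)X 2/6
(3,4)X 1/5
(3,5)O 3/6
(3,6)X 2/6
(3,7)O 1/4
(4,1)X 1/3
(4,2)O 2/5
(4,3)O 3/5
(4,4)O 2/4
(4,6)X 1/3
Sum over 22 students: 2/2 + 3/3 + 2/2 + 3/3 + 4/5 + 2/3 + 5/6 + 4/6 + 6/8 + 1/5 + 2/4 + 2/6 + 2/6 + 1/5 + 3/6 + 2/6 + 1/4 + 1/3 + 2/5 + 3/5 + 2/4 + 1/3 = 188/15; mean = 188/15 ÷ 22 = 94/165 = 0.569696… → 0.570.

0.570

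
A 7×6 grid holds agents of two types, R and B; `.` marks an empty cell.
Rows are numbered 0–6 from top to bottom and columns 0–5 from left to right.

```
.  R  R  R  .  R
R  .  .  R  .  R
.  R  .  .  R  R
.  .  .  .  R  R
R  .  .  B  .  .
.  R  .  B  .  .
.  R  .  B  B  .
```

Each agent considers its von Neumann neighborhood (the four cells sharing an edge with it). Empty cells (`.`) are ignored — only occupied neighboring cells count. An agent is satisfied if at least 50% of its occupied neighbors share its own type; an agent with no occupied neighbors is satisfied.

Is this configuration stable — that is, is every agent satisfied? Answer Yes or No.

Yes

(0,1)R 1/1 ✓
(0,2)R 2/2 ✓
(0,3)R 2/2 ✓
(0,5)R 1/1 ✓
(1,0)R 0/0 ✓
(1,3)R 1/1 ✓
(1,5)R 2/2 ✓
(2,1)R 0/0 ✓
(2,4)R 2/2 ✓
(2,5)R 3/3 ✓
(3,4)R 2/2 ✓
(3,5)R 2/2 ✓
(4,0)R 0/0 ✓
(4,3)B 1/1 ✓
(5,1)R 1/1 ✓
(5,3)B 2/2 ✓
(6,1)R 1/1 ✓
(6,3)B 2/2 ✓
(6,4)B 1/1 ✓
All meet the threshold, so the configuration is stable.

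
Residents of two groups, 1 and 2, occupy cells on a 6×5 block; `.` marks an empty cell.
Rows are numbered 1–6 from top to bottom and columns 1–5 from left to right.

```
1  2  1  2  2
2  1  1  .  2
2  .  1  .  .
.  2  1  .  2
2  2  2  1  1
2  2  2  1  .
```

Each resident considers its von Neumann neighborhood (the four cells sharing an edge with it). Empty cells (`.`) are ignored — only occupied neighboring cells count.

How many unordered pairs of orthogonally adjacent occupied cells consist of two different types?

Scan each occupied cell's neighbors to the right and below so each pair is counted once.
Row 1: 1(1,1)–2(1,2)≠ 1(1,1)–2(2,1)≠ 2(1,2)–1(1,3)≠ 2(1,2)–1(2,2)≠ 1(1,3)–2(1,4)≠ 1(1,3)–1(2,3)= 2(1,4)–2(1,5)= 2(1,5)–2(2,5)=  → 5/8 unlike.
Row 2: 2(2,1)–1(2,2)≠ 2(2,1)–2(3,1)= 1(2,2)–1(2,3)= 1(2,3)–1(3,3)=  → 1/4 unlike.
Row 3: 1(3,3)–1(4,3)=  → 0/1 unlike.
Row 4: 2(4,2)–1(4,3)≠ 2(4,2)–2(5,2)= 1(4,3)–2(5,3)≠ 2(4,5)–1(5,5)≠  → 3/4 unlike.
Row 5: 2(5,1)–2(5,2)= 2(5,1)–2(6,1)= 2(5,2)–2(5,3)= 2(5,2)–2(6,2)= 2(5,3)–1(5,4)≠ 2(5,3)–2(6,3)= 1(5,4)–1(5,5)= 1(5,4)–1(6,4)=  → 1/8 unlike.
Row 6: 2(6,1)–2(6,2)= 2(6,2)–2(6,3)= 2(6,3)–1(6,4)≠  → 1/3 unlike.
Total adjacent occupied pairs: 28; unlike-type pairs: 11.

11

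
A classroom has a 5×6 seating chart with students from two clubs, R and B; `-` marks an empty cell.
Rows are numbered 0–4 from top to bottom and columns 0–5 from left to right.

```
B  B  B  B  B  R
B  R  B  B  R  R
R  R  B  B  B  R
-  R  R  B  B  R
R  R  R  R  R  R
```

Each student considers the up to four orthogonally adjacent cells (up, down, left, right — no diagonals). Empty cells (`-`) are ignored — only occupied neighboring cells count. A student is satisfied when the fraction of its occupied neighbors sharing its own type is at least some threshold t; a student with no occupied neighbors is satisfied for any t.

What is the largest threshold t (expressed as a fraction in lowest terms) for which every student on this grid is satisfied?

1/4

Row 0: (0,0)B 2/2 · (0,1)B 2/3 · (0,2)B 3/3 · (0,3)B 3/3 · (0,4)B 1/3 · (0,5)R 1/2
Row 1: (1,0)B 1/3 · (1,1)R 1/4 · (1,2)B 3/4 · (1,3)B 3/4 · (1,4)R 1/4 · (1,5)R 3/3
Row 2: (2,0)R 1/2 · (2,1)R 3/4 · (2,2)B 2/4 · (2,3)B 4/4 · (2,4)B 2/4 · (2,5)R 2/3
Row 3: (3,1)R 3/3 · (3,2)R 2/4 · (3,3)B 2/4 · (3,4)B 2/4 · (3,5)R 2/3
Row 4: (4,0)R 1/1 · (4,1)R 3/3 · (4,2)R 3/3 · (4,3)R 2/3 · (4,4)R 2/3 · (4,5)R 2/2
The smallest same-type fraction is 1/4 at (1,1), which reduces to 1/4. Any threshold above that leaves this student unsatisfied.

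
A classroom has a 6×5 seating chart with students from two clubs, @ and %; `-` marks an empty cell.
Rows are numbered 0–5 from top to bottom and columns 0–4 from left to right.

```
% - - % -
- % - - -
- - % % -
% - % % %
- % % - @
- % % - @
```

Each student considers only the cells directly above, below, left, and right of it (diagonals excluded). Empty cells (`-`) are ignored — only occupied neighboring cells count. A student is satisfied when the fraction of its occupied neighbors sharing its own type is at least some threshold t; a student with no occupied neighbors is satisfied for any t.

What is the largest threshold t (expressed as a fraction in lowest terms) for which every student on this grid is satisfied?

1/2

(0,0)% — no occupied neighbors
(0,3)% — no occupied neighbors
(1,1)% — no occupied neighbors
(2,2)% 2/2
(2,3)% 2/2
(3,0)% — no occupied neighbors
(3,2)% 3/3
(3,3)% 3/3
(3,4)% 1/2
(4,1)% 2/2
(4,2)% 3/3
(4,4)@ 1/2
(5,1)% 2/2
(5,2)% 2/2
(5,4)@ 1/1
The smallest same-type fraction is 1/2 at (3,4), which reduces to 1/2. Any threshold above that leaves this student unsatisfied.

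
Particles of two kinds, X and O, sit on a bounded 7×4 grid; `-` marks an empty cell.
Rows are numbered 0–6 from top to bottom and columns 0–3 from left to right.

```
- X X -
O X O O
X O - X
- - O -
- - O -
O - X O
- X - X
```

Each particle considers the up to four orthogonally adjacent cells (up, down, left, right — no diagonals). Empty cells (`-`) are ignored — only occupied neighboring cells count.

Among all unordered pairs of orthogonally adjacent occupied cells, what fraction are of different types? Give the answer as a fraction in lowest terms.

5/7

Scan each occupied cell's neighbors to the right and below so each pair is counted once.
From row 0: 1 unlike of 3 pairs (running 1/3).
From row 1: 5 unlike of 6 pairs (running 6/9).
From row 2: 1 unlike of 1 pairs (running 7/10).
From row 3: 0 unlike of 1 pairs (running 7/11).
From row 4: 1 unlike of 1 pairs (running 8/12).
From row 5: 2 unlike of 2 pairs (running 10/14).
Total adjacent occupied pairs: 14; unlike-type pairs: 10.
10/14 reduces to 5/7.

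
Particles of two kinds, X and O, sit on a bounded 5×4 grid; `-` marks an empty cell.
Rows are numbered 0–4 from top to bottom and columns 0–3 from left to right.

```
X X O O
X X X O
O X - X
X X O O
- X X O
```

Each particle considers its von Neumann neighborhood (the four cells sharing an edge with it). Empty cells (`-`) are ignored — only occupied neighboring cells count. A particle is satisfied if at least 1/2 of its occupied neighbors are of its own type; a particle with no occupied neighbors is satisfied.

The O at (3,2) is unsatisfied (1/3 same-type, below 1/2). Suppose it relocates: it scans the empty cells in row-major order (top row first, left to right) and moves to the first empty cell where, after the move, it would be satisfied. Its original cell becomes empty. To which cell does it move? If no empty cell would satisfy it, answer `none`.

Vacating (3,2). Empty cells in order:
  (2,2): 0/3 same-type → still unsatisfied.
  (4,0): 0/2 same-type → still unsatisfied.

none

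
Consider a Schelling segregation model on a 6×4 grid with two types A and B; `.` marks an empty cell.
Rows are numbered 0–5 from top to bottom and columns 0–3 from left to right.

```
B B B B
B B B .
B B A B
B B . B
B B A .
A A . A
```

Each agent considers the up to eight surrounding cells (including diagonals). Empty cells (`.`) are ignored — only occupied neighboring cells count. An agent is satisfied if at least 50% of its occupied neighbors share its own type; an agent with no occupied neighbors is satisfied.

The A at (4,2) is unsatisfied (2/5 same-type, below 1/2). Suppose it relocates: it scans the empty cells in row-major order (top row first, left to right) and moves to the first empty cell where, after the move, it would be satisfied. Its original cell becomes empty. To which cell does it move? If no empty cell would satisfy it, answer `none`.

Vacating (4,2). Empty cells in order:
  (1,3): 1/5 same-type → still unsatisfied.
  (3,2): 1/6 same-type → still unsatisfied.
  (4,3): 1/2 same-type → satisfied — stop here.

(4,3)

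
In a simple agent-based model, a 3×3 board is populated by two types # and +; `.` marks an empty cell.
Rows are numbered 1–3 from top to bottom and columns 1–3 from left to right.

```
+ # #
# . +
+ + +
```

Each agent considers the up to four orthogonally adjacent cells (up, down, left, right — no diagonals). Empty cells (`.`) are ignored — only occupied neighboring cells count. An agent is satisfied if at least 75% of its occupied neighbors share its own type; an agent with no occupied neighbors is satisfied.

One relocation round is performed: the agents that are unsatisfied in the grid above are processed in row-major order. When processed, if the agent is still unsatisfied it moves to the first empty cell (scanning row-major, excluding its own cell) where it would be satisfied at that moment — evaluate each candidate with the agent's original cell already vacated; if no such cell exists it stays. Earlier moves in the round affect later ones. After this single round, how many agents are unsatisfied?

Initially unsatisfied (in order): (1,1), (1,2), (1,3), (2,1), (2,3), (3,1).
  (1,1): no empty cell satisfies it; stays.
  (1,2): no empty cell satisfies it; stays.
  (1,3): no empty cell satisfies it; stays.
  (2,1): no empty cell satisfies it; stays.
  (2,3): no empty cell satisfies it; stays.
  (3,1): no empty cell satisfies it; stays.
Resulting grid:
+ # #
# . +
+ + +
Unsatisfied now: (1,1), (1,2), (1,3), (2,1), (2,3), (3,1).

6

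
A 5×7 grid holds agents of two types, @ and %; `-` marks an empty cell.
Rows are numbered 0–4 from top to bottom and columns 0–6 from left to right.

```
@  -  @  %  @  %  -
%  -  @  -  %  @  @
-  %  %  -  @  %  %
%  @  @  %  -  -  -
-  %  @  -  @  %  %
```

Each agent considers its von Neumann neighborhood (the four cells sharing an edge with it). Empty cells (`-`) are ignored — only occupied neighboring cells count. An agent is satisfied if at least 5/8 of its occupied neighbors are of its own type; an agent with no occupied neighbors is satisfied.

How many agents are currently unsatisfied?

23

(0,0)@ 0/1 unhappy
(0,2)@ 1/2 unhappy
(0,3)% 0/2 unhappy
(0,4)@ 0/3 unhappy
(0,5)% 0/2 unhappy
(1,0)% 0/1 unhappy
(1,2)@ 1/2 unhappy
(1,4)% 0/3 unhappy
(1,5)@ 1/4 unhappy
(1,6)@ 1/2 unhappy
(2,1)% 1/2 unhappy
(2,2)% 1/3 unhappy
(2,4)@ 0/2 unhappy
(2,5)% 1/3 unhappy
(2,6)% 1/2 unhappy
(3,0)% 0/1 unhappy
(3,1)@ 1/4 unhappy
(3,2)@ 2/4 unhappy
(3,3)% 0/1 unhappy
(4,1)% 0/2 unhappy
(4,2)@ 1/2 unhappy
(4,4)@ 0/1 unhappy
(4,5)% 1/2 unhappy
(4,6)% 1/1 ok
Unsatisfied: (0,0), (0,2), (0,3), (0,4), (0,5), (1,0), (1,2), (1,4), (1,5), (1,6), (2,1), (2,2), (2,4), (2,5), (2,6), (3,0), (3,1), (3,2), (3,3), (4,1), (4,2), (4,4), (4,5) — 23 in total.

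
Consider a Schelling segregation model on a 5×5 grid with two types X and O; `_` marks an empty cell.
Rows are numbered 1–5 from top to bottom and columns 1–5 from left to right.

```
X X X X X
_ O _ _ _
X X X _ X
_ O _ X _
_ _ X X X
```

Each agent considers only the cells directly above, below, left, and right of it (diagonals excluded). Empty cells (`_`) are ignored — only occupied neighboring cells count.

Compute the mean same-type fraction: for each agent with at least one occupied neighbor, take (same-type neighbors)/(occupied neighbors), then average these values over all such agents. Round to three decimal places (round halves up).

0.798

Row 1: (1,1)X 1/1 · (1,2)X 2/3 · (1,3)X 2/2 · (1,4)X 2/2 · (1,5)X 1/1
Row 2: (2,2)O 0/2
Row 3: (3,1)X 1/1 · (3,2)X 2/4 · (3,3)X 1/1 · (3,5)X — no occupied neighbors
Row 4: (4,2)O 0/1 · (4,4)X 1/1
Row 5: (5,3)X 1/1 · (5,4)X 3/3 · (5,5)X 1/1
Sum over 14 agents: 1/1 + 2/3 + 2/2 + 2/2 + 1/1 + 0/2 + 1/1 + 2/4 + 1/1 + 0/1 + 1/1 + 1/1 + 3/3 + 1/1 = 67/6; mean = 67/6 ÷ 14 = 67/84 = 0.797619… → 0.798.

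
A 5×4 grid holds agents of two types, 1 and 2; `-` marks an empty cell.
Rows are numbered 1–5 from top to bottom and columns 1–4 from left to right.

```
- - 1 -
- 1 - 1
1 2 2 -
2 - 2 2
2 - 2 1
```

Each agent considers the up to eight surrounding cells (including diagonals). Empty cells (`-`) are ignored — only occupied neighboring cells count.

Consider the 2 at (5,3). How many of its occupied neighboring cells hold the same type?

Occupied neighbors of (5,3): (4,3)=2, (4,4)=2, (5,4)=1.
Same type (2): 2 of 3.

2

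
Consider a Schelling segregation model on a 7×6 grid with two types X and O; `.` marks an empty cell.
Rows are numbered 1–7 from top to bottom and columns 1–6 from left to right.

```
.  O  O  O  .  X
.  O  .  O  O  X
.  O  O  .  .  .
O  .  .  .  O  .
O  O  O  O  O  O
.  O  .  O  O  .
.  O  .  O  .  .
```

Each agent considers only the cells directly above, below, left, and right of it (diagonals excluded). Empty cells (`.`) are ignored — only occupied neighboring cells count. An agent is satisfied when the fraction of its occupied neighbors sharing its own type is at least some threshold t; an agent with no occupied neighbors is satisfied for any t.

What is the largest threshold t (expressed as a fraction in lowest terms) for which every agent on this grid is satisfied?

1/2

Row 1: (1,2)O 2/2 · (1,3)O 2/2 · (1,4)O 2/2 · (1,6)X 1/1
Row 2: (2,2)O 2/2 · (2,4)O 2/2 · (2,5)O 1/2 · (2,6)X 1/2
Row 3: (3,2)O 2/2 · (3,3)O 1/1
Row 4: (4,1)O 1/1 · (4,5)O 1/1
Row 5: (5,1)O 2/2 · (5,2)O 3/3 · (5,3)O 2/2 · (5,4)O 3/3 · (5,5)O 4/4 · (5,6)O 1/1
Row 6: (6,2)O 2/2 · (6,4)O 3/3 · (6,5)O 2/2
Row 7: (7,2)O 1/1 · (7,4)O 1/1
The smallest same-type fraction is 1/2 at (2,5), which reduces to 1/2. Any threshold above that leaves this agent unsatisfied.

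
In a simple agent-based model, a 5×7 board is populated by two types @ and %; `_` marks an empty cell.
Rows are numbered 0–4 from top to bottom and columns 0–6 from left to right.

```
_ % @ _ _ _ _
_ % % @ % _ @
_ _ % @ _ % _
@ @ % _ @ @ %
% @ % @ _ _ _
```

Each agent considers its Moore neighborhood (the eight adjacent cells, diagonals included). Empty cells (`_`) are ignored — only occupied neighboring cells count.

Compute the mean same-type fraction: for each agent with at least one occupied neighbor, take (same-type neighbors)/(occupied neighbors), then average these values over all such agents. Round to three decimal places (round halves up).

0.402

(0,1)% 2/3
(0,2)@ 1/4
(1,1)% 3/4
(1,2)% 3/6
(1,3)@ 2/5
(1,4)% 1/3
(1,6)@ 0/1
(2,2)% 3/6
(2,3)@ 2/6
(2,5)% 2/5
(3,0)@ 2/3
(3,1)@ 2/6
(3,2)% 2/6
(3,4)@ 3/4
(3,5)@ 1/3
(3,6)% 1/2
(4,0)% 0/3
(4,1)@ 2/5
(4,2)% 1/4
(4,3)@ 1/3
Sum over 20 agents: 2/3 + 1/4 + 3/4 + 3/6 + 2/5 + 1/3 + 0/1 + 3/6 + 2/6 + 2/5 + 2/3 + 2/6 + 2/6 + 3/4 + 1/3 + 1/2 + 0/3 + 2/5 + 1/4 + 1/3 = 241/30; mean = 241/30 ÷ 20 = 241/600 = 0.401666… → 0.402.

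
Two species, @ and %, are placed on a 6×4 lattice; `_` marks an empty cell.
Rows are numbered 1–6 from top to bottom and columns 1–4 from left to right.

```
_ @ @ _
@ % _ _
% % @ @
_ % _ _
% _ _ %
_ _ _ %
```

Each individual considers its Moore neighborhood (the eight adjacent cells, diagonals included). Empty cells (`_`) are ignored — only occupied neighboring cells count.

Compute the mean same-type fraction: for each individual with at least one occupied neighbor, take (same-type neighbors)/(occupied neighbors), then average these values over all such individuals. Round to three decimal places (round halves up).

(1,2)@ 2/3
(1,3)@ 1/2
(2,1)@ 1/4
(2,2)% 2/6
(3,1)% 3/4
(3,2)% 3/5
(3,3)@ 1/4
(3,4)@ 1/1
(4,2)% 3/4
(5,1)% 1/1
(5,4)% 1/1
(6,4)% 1/1
Sum over 12 individuals: 2/3 + 1/2 + 1/4 + 2/6 + 3/4 + 3/5 + 1/4 + 1/1 + 3/4 + 1/1 + 1/1 + 1/1 = 81/10; mean = 81/10 ÷ 12 = 27/40 = 0.675 → 0.675.

0.675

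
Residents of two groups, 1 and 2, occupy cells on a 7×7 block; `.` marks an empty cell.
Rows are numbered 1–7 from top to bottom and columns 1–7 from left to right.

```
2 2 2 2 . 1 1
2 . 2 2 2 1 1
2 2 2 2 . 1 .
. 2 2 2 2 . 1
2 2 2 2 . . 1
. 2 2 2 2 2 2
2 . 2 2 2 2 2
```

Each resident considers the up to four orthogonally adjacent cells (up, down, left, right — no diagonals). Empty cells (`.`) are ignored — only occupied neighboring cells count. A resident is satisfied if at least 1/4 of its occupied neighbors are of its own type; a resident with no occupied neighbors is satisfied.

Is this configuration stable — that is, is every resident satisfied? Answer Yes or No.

Yes

(1,1)2 2/2 ok
(1,2)2 2/2 ok
(1,3)2 3/3 ok
(1,4)2 2/2 ok
(1,6)1 2/2 ok
(1,7)1 2/2 ok
(2,1)2 2/2 ok
(2,3)2 3/3 ok
(2,4)2 4/4 ok
(2,5)2 1/2 ok
(2,6)1 3/4 ok
(2,7)1 2/2 ok
(3,1)2 2/2 ok
(3,2)2 3/3 ok
(3,3)2 4/4 ok
(3,4)2 3/3 ok
(3,6)1 1/1 ok
(4,2)2 3/3 ok
(4,3)2 4/4 ok
(4,4)2 4/4 ok
(4,5)2 1/1 ok
(4,7)1 1/1 ok
(5,1)2 1/1 ok
(5,2)2 4/4 ok
(5,3)2 4/4 ok
(5,4)2 3/3 ok
(5,7)1 1/2 ok
(6,2)2 2/2 ok
(6,3)2 4/4 ok
(6,4)2 4/4 ok
(6,5)2 3/3 ok
(6,6)2 3/3 ok
(6,7)2 2/3 ok
(7,1)2 0/0 ok
(7,3)2 2/2 ok
(7,4)2 3/3 ok
(7,5)2 3/3 ok
(7,6)2 3/3 ok
(7,7)2 2/2 ok
All meet the threshold, so the configuration is stable.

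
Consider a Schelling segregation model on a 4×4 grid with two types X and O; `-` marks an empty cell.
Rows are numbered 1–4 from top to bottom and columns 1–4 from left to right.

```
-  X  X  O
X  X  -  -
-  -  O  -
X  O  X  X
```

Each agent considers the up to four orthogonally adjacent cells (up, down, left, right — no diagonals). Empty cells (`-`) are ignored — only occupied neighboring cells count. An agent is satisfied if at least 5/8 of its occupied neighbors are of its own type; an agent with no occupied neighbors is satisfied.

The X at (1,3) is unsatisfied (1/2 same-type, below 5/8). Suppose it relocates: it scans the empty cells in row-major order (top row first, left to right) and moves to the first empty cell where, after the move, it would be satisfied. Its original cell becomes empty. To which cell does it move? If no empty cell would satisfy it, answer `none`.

Vacating (1,3). Empty cells in order:
  (1,1): 2/2 same-type → satisfied — stop here.

(1,1)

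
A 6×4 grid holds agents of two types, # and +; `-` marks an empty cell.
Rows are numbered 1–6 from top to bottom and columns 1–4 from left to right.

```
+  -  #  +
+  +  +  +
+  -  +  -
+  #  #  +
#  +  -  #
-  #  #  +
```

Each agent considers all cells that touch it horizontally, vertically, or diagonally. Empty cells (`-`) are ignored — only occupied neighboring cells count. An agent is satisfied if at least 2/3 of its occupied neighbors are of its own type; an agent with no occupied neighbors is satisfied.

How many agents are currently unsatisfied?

10

(1,1)+ 2/2 ✓
(1,3)# 0/4 ✗
(1,4)+ 2/3 ✓
(2,1)+ 3/3 ✓
(2,2)+ 5/6 ✓
(2,3)+ 4/5 ✓
(2,4)+ 3/4 ✓
(3,1)+ 3/4 ✓
(3,3)+ 4/6 ✓
(4,1)+ 2/4 ✗
(4,2)# 2/6 ✗
(4,3)# 2/5 ✗
(4,4)+ 1/3 ✗
(5,1)# 2/4 ✗
(5,2)+ 1/6 ✗
(5,4)# 2/4 ✗
(6,2)# 2/3 ✓
(6,3)# 2/4 ✗
(6,4)+ 0/2 ✗
Unsatisfied: (1,3), (4,1), (4,2), (4,3), (4,4), (5,1), (5,2), (5,4), (6,3), (6,4) — 10 in total.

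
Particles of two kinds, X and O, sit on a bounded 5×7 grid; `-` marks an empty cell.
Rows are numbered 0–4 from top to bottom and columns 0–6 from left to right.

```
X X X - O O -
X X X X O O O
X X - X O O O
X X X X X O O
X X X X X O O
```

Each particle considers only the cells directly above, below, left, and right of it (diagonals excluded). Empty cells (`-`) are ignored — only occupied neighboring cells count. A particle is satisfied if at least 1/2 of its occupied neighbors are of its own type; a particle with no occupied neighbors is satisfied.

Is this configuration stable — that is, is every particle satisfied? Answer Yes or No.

Yes

Row 0: (0,0)X 2/2 ✓ · (0,1)X 3/3 ✓ · (0,2)X 2/2 ✓ · (0,4)O 2/2 ✓ · (0,5)O 2/2 ✓
Row 1: (1,0)X 3/3 ✓ · (1,1)X 4/4 ✓ · (1,2)X 3/3 ✓ · (1,3)X 2/3 ✓ · (1,4)O 3/4 ✓ · (1,5)O 4/4 ✓ · (1,6)O 2/2 ✓
Row 2: (2,0)X 3/3 ✓ · (2,1)X 3/3 ✓ · (2,3)X 2/3 ✓ · (2,4)O 2/4 ✓ · (2,5)O 4/4 ✓ · (2,6)O 3/3 ✓
Row 3: (3,0)X 3/3 ✓ · (3,1)X 4/4 ✓ · (3,2)X 3/3 ✓ · (3,3)X 4/4 ✓ · (3,4)X 2/4 ✓ · (3,5)O 3/4 ✓ · (3,6)O 3/3 ✓
Row 4: (4,0)X 2/2 ✓ · (4,1)X 3/3 ✓ · (4,2)X 3/3 ✓ · (4,3)X 3/3 ✓ · (4,4)X 2/3 ✓ · (4,5)O 2/3 ✓ · (4,6)O 2/2 ✓
All meet the threshold, so the configuration is stable.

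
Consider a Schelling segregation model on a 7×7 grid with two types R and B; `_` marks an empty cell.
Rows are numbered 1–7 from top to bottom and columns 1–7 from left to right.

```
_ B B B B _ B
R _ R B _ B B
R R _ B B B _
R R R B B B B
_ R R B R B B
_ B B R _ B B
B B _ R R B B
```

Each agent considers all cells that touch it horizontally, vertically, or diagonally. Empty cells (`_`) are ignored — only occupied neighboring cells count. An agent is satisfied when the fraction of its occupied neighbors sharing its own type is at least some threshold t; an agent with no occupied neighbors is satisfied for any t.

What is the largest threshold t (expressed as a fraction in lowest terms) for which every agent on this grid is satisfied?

1/7

Row 1: (1,2)B 1/3 · (1,3)B 3/4 · (1,4)B 3/4 · (1,5)B 3/3 · (1,7)B 2/2
Row 2: (2,1)R 2/3 · (2,3)R 1/6 · (2,4)B 5/6 · (2,6)B 5/5 · (2,7)B 3/3
Row 3: (3,1)R 4/4 · (3,2)R 6/6 · (3,4)B 4/6 · (3,5)B 7/7 · (3,6)B 6/6
Row 4: (4,1)R 4/4 · (4,2)R 6/6 · (4,3)R 4/7 · (4,4)B 4/7 · (4,5)B 7/8 · (4,6)B 6/7 · (4,7)B 4/4
Row 5: (5,2)R 4/6 · (5,3)R 4/8 · (5,4)B 3/7 · (5,5)R 1/7 · (5,6)B 6/7 · (5,7)B 5/5
Row 6: (6,2)B 3/5 · (6,3)B 3/7 · (6,4)R 4/6 · (6,6)B 5/7 · (6,7)B 5/5
Row 7: (7,1)B 2/2 · (7,2)B 3/3 · (7,4)R 2/3 · (7,5)R 2/4 · (7,6)B 3/4 · (7,7)B 3/3
The smallest same-type fraction is 1/7 at (5,5), which reduces to 1/7. Any threshold above that leaves this agent unsatisfied.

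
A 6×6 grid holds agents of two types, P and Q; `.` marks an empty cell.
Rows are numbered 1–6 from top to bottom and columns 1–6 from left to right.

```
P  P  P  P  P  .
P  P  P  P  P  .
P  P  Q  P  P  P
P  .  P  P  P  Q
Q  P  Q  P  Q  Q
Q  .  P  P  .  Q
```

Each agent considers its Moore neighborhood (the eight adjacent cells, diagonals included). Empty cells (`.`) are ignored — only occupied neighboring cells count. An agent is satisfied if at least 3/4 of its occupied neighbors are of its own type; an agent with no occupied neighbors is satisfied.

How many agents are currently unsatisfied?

Row 1: (1,1)P 3/3 satisfied · (1,2)P 5/5 satisfied · (1,3)P 5/5 satisfied · (1,4)P 5/5 satisfied · (1,5)P 3/3 satisfied
Row 2: (2,1)P 5/5 satisfied · (2,2)P 7/8 satisfied · (2,3)P 7/8 satisfied · (2,4)P 7/8 satisfied · (2,5)P 6/6 satisfied
Row 3: (3,1)P 4/4 satisfied · (3,2)P 6/7 satisfied · (3,3)Q 0/7 not · (3,4)P 7/8 satisfied · (3,5)P 6/7 satisfied · (3,6)P 3/4 satisfied
Row 4: (4,1)P 3/4 satisfied · (4,3)P 5/7 not · (4,4)P 5/8 not · (4,5)P 5/8 not · (4,6)Q 2/5 not
Row 5: (5,1)Q 1/3 not · (5,2)P 3/6 not · (5,3)Q 0/6 not · (5,4)P 5/7 not · (5,5)Q 3/7 not · (5,6)Q 3/4 satisfied
Row 6: (6,1)Q 1/2 not · (6,3)P 3/4 satisfied · (6,4)P 2/4 not · (6,6)Q 2/2 satisfied
Unsatisfied: (3,3), (4,3), (4,4), (4,5), (4,6), (5,1), (5,2), (5,3), (5,4), (5,5), (6,1), (6,4) — 12 in total.

12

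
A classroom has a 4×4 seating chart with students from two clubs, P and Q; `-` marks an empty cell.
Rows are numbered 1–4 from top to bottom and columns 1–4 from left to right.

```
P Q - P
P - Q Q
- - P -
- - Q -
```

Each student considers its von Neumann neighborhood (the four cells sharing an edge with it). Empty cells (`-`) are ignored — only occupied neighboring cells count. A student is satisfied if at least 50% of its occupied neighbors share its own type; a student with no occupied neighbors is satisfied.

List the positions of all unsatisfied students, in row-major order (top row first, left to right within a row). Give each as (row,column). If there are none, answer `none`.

(1,2), (1,4), (3,3), (4,3)

(1,1)P 1/2 ✓
(1,2)Q 0/1 ✗
(1,4)P 0/1 ✗
(2,1)P 1/1 ✓
(2,3)Q 1/2 ✓
(2,4)Q 1/2 ✓
(3,3)P 0/2 ✗
(4,3)Q 0/1 ✗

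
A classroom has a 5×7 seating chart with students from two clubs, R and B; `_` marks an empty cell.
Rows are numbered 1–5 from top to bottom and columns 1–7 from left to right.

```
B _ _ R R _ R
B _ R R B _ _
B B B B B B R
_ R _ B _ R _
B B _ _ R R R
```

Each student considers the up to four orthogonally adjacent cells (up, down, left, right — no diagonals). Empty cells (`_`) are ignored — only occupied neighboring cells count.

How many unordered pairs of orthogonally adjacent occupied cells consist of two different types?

8

Scan each occupied cell's neighbors to the right and below so each pair is counted once.
Row 1: B(1,1)–B(2,1)= R(1,4)–R(1,5)= R(1,4)–R(2,4)= R(1,5)–B(2,5)≠  → 1/4 unlike.
Row 2: B(2,1)–B(3,1)= R(2,3)–R(2,4)= R(2,3)–B(3,3)≠ R(2,4)–B(2,5)≠ R(2,4)–B(3,4)≠ B(2,5)–B(3,5)=  → 3/6 unlike.
Row 3: B(3,1)–B(3,2)= B(3,2)–B(3,3)= B(3,2)–R(4,2)≠ B(3,3)–B(3,4)= B(3,4)–B(3,5)= B(3,4)–B(4,4)= B(3,5)–B(3,6)= B(3,6)–R(3,7)≠ B(3,6)–R(4,6)≠  → 3/9 unlike.
Row 4: R(4,2)–B(5,2)≠ R(4,6)–R(5,6)=  → 1/2 unlike.
Row 5: B(5,1)–B(5,2)= R(5,5)–R(5,6)= R(5,6)–R(5,7)=  → 0/3 unlike.
Total adjacent occupied pairs: 24; unlike-type pairs: 8.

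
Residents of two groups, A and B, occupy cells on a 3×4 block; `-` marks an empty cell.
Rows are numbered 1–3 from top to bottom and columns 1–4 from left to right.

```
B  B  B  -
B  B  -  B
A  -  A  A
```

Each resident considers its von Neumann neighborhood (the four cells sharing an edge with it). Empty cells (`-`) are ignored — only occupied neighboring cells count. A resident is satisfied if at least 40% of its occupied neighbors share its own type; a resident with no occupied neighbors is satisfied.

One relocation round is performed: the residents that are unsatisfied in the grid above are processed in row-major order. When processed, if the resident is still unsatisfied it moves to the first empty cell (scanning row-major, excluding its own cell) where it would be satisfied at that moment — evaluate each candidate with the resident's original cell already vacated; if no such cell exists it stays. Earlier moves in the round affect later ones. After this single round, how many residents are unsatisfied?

0

Initially unsatisfied (in order): (2,4), (3,1).
  (2,4) → (1,4).
  (3,1) → (2,4).
Resulting grid:
B B B B
B B - A
- - A A
All satisfied now.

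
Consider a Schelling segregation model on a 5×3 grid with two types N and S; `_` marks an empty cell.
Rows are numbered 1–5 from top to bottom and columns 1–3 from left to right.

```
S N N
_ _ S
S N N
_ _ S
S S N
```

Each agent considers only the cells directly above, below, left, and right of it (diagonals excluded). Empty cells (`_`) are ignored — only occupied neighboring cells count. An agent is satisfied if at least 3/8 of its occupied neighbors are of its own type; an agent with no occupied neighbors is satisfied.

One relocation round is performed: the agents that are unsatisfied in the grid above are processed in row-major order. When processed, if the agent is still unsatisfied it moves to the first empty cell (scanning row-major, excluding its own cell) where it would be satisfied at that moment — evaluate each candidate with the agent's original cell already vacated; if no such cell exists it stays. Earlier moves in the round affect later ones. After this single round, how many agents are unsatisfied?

0

Initially unsatisfied (in order): (1,1), (2,3), (3,1), (3,3), (4,3), (5,3).
  (1,1) → (2,1).
  (2,3) → (1,1).
  (3,1): now satisfied by earlier moves; stays.
  (3,3): now satisfied by earlier moves; stays.
  (4,3) → (4,1).
  (5,3) → (2,2).
Resulting grid:
S N N
S N _
S N N
S _ _
S S _
All satisfied now.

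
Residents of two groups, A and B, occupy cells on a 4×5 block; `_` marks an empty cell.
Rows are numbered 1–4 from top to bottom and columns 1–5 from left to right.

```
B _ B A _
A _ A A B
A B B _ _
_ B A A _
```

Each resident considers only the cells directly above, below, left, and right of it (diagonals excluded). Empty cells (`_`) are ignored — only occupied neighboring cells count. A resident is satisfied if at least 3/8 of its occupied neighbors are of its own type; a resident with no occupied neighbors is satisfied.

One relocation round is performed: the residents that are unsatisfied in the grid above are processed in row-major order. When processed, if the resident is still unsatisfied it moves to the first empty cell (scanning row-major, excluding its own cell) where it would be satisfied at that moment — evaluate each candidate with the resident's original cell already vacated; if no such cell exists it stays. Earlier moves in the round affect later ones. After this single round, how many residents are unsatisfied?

Initially unsatisfied (in order): (1,1), (1,3), (2,3), (2,5), (3,3), (4,3).
  (1,1) → (1,2).
  (1,3) → (1,1).
  (2,3): now satisfied by earlier moves; stays.
  (2,5) → (2,2).
  (3,3) → (3,5).
  (4,3): now satisfied by earlier moves; stays.
Resulting grid:
B B _ A _
A B A A _
A B _ _ B
_ B A A _
Unsatisfied now: (2,1).

1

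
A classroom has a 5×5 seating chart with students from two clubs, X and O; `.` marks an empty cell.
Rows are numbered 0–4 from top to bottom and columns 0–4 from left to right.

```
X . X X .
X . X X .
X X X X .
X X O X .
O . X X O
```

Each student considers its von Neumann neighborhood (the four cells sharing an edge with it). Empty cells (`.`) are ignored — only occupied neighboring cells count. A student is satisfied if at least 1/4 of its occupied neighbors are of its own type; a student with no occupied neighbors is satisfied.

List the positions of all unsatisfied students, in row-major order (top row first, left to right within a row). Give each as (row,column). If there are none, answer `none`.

Row 0: (0,0)X 1/1 ✓ · (0,2)X 2/2 ✓ · (0,3)X 2/2 ✓
Row 1: (1,0)X 2/2 ✓ · (1,2)X 3/3 ✓ · (1,3)X 3/3 ✓
Row 2: (2,0)X 3/3 ✓ · (2,1)X 3/3 ✓ · (2,2)X 3/4 ✓ · (2,3)X 3/3 ✓
Row 3: (3,0)X 2/3 ✓ · (3,1)X 2/3 ✓ · (3,2)O 0/4 ✗ · (3,3)X 2/3 ✓
Row 4: (4,0)O 0/1 ✗ · (4,2)X 1/2 ✓ · (4,3)X 2/3 ✓ · (4,4)O 0/1 ✗

(3,2), (4,0), (4,4)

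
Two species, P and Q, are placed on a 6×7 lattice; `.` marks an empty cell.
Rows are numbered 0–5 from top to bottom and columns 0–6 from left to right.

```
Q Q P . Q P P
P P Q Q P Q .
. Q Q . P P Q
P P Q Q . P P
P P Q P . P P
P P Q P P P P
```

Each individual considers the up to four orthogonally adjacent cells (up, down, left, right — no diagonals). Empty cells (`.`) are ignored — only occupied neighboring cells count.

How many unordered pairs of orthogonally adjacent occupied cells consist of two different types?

21

Scan each occupied cell's neighbors to the right and below so each pair is counted once.
Row 0: Q(0,0)–Q(0,1)= Q(0,0)–P(1,0)≠ Q(0,1)–P(0,2)≠ Q(0,1)–P(1,1)≠ P(0,2)–Q(1,2)≠ Q(0,4)–P(0,5)≠ Q(0,4)–P(1,4)≠ P(0,5)–P(0,6)= P(0,5)–Q(1,5)≠  → 7/9 unlike.
Row 1: P(1,0)–P(1,1)= P(1,1)–Q(1,2)≠ P(1,1)–Q(2,1)≠ Q(1,2)–Q(1,3)= Q(1,2)–Q(2,2)= Q(1,3)–P(1,4)≠ P(1,4)–Q(1,5)≠ P(1,4)–P(2,4)= Q(1,5)–P(2,5)≠  → 5/9 unlike.
Row 2: Q(2,1)–Q(2,2)= Q(2,1)–P(3,1)≠ Q(2,2)–Q(3,2)= P(2,4)–P(2,5)= P(2,5)–Q(2,6)≠ P(2,5)–P(3,5)= Q(2,6)–P(3,6)≠  → 3/7 unlike.
Row 3: P(3,0)–P(3,1)= P(3,0)–P(4,0)= P(3,1)–Q(3,2)≠ P(3,1)–P(4,1)= Q(3,2)–Q(3,3)= Q(3,2)–Q(4,2)= Q(3,3)–P(4,3)≠ P(3,5)–P(3,6)= P(3,5)–P(4,5)= P(3,6)–P(4,6)=  → 2/10 unlike.
Row 4: P(4,0)–P(4,1)= P(4,0)–P(5,0)= P(4,1)–Q(4,2)≠ P(4,1)–P(5,1)= Q(4,2)–P(4,3)≠ Q(4,2)–Q(5,2)= P(4,3)–P(5,3)= P(4,5)–P(4,6)= P(4,5)–P(5,5)= P(4,6)–P(5,6)=  → 2/10 unlike.
Row 5: P(5,0)–P(5,1)= P(5,1)–Q(5,2)≠ Q(5,2)–P(5,3)≠ P(5,3)–P(5,4)= P(5,4)–P(5,5)= P(5,5)–P(5,6)=  → 2/6 unlike.
Total adjacent occupied pairs: 51; unlike-type pairs: 21.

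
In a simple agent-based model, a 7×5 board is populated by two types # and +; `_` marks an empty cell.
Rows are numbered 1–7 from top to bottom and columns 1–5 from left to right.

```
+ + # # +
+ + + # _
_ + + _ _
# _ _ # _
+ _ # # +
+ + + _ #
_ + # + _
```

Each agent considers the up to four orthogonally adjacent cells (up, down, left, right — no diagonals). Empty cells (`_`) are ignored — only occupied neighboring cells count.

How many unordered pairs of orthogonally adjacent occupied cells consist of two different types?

11

Scan each occupied cell's neighbors to the right and below so each pair is counted once.
From row 1: 3 unlike of 8 pairs (running 3/8).
From row 2: 1 unlike of 5 pairs (running 4/13).
From row 3: 0 unlike of 1 pairs (running 4/14).
From row 4: 1 unlike of 2 pairs (running 5/16).
From row 5: 3 unlike of 5 pairs (running 8/21).
From row 6: 1 unlike of 4 pairs (running 9/25).
From row 7: 2 unlike of 2 pairs (running 11/27).
Total adjacent occupied pairs: 27; unlike-type pairs: 11.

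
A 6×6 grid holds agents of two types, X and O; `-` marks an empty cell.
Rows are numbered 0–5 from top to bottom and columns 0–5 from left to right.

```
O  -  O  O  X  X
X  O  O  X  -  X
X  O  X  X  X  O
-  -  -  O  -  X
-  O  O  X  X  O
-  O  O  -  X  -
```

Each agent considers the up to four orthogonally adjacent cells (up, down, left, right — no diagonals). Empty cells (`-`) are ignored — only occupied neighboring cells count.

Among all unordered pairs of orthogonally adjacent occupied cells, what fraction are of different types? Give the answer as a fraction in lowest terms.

Scan each occupied cell's neighbors to the right and below so each pair is counted once.
Row 0: O(0,0)–X(1,0)≠ O(0,2)–O(0,3)= O(0,2)–O(1,2)= O(0,3)–X(0,4)≠ O(0,3)–X(1,3)≠ X(0,4)–X(0,5)= X(0,5)–X(1,5)=  → 3/7 unlike.
Row 1: X(1,0)–O(1,1)≠ X(1,0)–X(2,0)= O(1,1)–O(1,2)= O(1,1)–O(2,1)= O(1,2)–X(1,3)≠ O(1,2)–X(2,2)≠ X(1,3)–X(2,3)= X(1,5)–O(2,5)≠  → 4/8 unlike.
Row 2: X(2,0)–O(2,1)≠ O(2,1)–X(2,2)≠ X(2,2)–X(2,3)= X(2,3)–X(2,4)= X(2,3)–O(3,3)≠ X(2,4)–O(2,5)≠ O(2,5)–X(3,5)≠  → 5/7 unlike.
Row 3: O(3,3)–X(4,3)≠ X(3,5)–O(4,5)≠  → 2/2 unlike.
Row 4: O(4,1)–O(4,2)= O(4,1)–O(5,1)= O(4,2)–X(4,3)≠ O(4,2)–O(5,2)= X(4,3)–X(4,4)= X(4,4)–O(4,5)≠ X(4,4)–X(5,4)=  → 2/7 unlike.
Row 5: O(5,1)–O(5,2)=  → 0/1 unlike.
Total adjacent occupied pairs: 32; unlike-type pairs: 16.
16/32 reduces to 1/2.

1/2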